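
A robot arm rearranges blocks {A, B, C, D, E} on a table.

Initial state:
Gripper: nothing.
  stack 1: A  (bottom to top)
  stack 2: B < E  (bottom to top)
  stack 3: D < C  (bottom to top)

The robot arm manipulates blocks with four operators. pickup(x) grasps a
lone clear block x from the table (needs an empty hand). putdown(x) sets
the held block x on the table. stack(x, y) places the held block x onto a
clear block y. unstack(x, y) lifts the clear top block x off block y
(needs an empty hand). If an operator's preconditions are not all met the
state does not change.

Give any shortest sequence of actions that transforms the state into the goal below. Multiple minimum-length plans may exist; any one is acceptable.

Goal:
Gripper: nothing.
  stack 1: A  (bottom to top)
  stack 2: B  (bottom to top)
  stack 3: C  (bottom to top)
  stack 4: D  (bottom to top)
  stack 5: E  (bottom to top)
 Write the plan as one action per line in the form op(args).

unstack(E, B)
putdown(E)
unstack(C, D)
putdown(C)

step 1 (unstack(E, B)): towers=[A; B; D/C] holding=E
step 2 (putdown(E)): towers=[A; B; D/C; E] holding=-
step 3 (unstack(C, D)): towers=[A; B; D; E] holding=C
step 4 (putdown(C)): towers=[A; B; C; D; E] holding=-
goal check: towers=[A; B; C; D; E] holding=- — reached (length 4, optimal by BFS)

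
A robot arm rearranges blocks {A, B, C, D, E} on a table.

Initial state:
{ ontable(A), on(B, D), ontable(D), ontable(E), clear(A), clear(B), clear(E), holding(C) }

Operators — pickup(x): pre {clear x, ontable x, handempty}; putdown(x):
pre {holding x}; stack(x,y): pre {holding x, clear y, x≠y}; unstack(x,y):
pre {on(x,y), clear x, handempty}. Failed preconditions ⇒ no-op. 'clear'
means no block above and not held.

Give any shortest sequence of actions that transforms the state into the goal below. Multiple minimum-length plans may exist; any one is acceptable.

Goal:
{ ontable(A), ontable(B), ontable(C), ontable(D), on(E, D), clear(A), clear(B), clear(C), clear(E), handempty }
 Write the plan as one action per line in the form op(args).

step 1 (putdown(C)): towers=[A; C; D/B; E] holding=-
step 2 (unstack(B, D)): towers=[A; C; D; E] holding=B
step 3 (putdown(B)): towers=[A; B; C; D; E] holding=-
step 4 (pickup(E)): towers=[A; B; C; D] holding=E
step 5 (stack(E, D)): towers=[A; B; C; D/E] holding=-
goal check: towers=[A; B; C; D/E] holding=- — reached (length 5, optimal by BFS)

putdown(C)
unstack(B, D)
putdown(B)
pickup(E)
stack(E, D)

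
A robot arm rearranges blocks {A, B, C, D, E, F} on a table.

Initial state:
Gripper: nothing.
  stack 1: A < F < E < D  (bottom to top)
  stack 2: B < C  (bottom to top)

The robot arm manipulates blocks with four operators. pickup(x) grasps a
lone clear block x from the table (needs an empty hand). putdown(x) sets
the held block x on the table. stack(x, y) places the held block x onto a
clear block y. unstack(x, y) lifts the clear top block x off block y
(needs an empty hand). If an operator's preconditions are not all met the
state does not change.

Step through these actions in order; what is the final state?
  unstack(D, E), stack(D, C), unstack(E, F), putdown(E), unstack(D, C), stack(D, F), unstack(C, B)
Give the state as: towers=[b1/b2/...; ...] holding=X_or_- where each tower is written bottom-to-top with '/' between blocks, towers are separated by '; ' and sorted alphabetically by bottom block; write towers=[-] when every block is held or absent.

step 1 (unstack(D, E)): towers=[A/F/E; B/C] holding=D
step 2 (stack(D, C)): towers=[A/F/E; B/C/D] holding=-
step 3 (unstack(E, F)): towers=[A/F; B/C/D] holding=E
step 4 (putdown(E)): towers=[A/F; B/C/D; E] holding=-
step 5 (unstack(D, C)): towers=[A/F; B/C; E] holding=D
step 6 (stack(D, F)): towers=[A/F/D; B/C; E] holding=-
step 7 (unstack(C, B)): towers=[A/F/D; B; E] holding=C

towers=[A/F/D; B; E] holding=C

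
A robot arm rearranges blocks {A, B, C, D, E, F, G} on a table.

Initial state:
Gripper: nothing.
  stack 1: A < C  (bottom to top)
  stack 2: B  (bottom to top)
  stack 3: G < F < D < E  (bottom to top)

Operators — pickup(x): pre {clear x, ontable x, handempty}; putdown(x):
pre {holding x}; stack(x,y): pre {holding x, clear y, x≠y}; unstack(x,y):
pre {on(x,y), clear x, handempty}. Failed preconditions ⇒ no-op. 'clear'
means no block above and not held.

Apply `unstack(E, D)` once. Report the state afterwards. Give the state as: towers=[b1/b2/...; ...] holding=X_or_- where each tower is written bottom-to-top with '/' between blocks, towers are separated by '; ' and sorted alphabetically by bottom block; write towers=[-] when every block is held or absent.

before: towers=[A/C; B; G/F/D/E] holding=-
pre[unstack(E, D)]: on(E,D) ok, clear(E) ok, handempty ok
all met → apply unstack(E, D)
after:  towers=[A/C; B; G/F/D] holding=E

towers=[A/C; B; G/F/D] holding=E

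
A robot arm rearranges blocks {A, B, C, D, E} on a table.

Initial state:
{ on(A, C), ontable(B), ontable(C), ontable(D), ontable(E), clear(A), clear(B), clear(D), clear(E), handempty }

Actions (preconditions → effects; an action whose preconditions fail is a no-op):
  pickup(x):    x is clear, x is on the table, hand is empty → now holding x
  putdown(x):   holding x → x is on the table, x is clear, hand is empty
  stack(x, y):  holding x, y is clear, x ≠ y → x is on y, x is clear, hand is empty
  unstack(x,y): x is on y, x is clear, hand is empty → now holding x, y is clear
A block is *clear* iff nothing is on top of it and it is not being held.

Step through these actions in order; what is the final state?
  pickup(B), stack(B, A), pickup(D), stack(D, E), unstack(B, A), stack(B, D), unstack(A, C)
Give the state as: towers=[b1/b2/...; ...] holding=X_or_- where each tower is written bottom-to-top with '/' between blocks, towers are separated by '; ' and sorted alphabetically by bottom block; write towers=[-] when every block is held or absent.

step 1 (pickup(B)): towers=[C/A; D; E] holding=B
step 2 (stack(B, A)): towers=[C/A/B; D; E] holding=-
step 3 (pickup(D)): towers=[C/A/B; E] holding=D
step 4 (stack(D, E)): towers=[C/A/B; E/D] holding=-
step 5 (unstack(B, A)): towers=[C/A; E/D] holding=B
step 6 (stack(B, D)): towers=[C/A; E/D/B] holding=-
step 7 (unstack(A, C)): towers=[C; E/D/B] holding=A

towers=[C; E/D/B] holding=A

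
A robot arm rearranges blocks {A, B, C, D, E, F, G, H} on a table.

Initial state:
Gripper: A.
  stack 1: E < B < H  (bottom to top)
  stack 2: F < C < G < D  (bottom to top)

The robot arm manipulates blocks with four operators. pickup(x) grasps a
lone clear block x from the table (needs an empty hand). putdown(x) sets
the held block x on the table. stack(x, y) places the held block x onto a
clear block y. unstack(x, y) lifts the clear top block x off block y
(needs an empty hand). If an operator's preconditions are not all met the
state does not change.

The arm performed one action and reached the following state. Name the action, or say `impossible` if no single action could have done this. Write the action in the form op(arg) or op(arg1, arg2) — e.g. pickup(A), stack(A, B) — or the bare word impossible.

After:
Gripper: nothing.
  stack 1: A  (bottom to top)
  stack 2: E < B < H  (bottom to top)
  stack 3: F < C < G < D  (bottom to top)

putdown(A)

target: towers=[A; E/B/H; F/C/G/D] holding=-
        putdown(A) → towers=[A; E/B/H; F/C/G/D] holding=-  ← match
       stack(A, H) → towers=[E/B/H/A; F/C/G/D] holding=-
       stack(A, D) → towers=[E/B/H; F/C/G/D/A] holding=-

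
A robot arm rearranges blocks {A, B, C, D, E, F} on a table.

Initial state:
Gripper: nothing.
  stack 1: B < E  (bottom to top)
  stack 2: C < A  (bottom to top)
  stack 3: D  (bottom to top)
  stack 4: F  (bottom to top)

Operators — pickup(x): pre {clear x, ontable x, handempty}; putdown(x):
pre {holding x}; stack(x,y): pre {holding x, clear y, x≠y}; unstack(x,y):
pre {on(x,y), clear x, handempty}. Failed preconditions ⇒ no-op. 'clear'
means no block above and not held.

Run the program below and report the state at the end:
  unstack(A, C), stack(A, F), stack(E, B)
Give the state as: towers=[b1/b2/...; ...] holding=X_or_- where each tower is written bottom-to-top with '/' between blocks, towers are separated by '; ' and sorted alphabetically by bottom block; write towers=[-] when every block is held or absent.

step 1 (unstack(A, C)): towers=[B/E; C; D; F] holding=A
step 2 (stack(A, F)): towers=[B/E; C; D; F/A] holding=-
step 3 (stack(E, B)) [no-op]: towers=[B/E; C; D; F/A] holding=-

towers=[B/E; C; D; F/A] holding=-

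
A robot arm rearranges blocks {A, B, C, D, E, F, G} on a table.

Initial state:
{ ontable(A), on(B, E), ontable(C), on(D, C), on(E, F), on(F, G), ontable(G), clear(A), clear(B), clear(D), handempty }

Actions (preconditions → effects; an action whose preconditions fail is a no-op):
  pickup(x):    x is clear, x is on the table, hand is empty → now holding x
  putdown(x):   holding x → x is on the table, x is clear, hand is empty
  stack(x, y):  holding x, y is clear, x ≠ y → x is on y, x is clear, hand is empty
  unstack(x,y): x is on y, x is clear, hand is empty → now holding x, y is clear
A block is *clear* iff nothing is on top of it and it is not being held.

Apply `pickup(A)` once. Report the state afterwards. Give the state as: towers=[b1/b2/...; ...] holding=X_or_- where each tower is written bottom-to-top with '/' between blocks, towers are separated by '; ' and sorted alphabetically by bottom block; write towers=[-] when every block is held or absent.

before: towers=[A; C/D; G/F/E/B] holding=-
pre[pickup(A)]: clear(A) ✓, ontable(A) ✓, handempty ✓
all met → apply pickup(A)
after:  towers=[C/D; G/F/E/B] holding=A

towers=[C/D; G/F/E/B] holding=A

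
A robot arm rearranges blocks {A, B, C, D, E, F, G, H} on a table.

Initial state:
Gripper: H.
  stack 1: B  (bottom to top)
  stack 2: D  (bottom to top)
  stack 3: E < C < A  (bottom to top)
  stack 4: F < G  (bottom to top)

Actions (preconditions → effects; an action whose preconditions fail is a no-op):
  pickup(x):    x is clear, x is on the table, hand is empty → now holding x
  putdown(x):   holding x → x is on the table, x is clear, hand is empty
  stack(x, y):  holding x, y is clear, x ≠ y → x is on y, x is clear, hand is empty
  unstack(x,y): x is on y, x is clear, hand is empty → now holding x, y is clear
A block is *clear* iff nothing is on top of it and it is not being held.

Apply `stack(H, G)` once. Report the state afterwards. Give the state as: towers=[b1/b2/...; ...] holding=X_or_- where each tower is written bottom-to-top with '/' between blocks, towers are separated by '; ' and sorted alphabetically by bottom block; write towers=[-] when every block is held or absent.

towers=[B; D; E/C/A; F/G/H] holding=-

before: towers=[B; D; E/C/A; F/G] holding=H
pre[stack(H, G)]: holding(H) yes, clear(G) yes, H≠G yes
all met → apply stack(H, G)
after:  towers=[B; D; E/C/A; F/G/H] holding=-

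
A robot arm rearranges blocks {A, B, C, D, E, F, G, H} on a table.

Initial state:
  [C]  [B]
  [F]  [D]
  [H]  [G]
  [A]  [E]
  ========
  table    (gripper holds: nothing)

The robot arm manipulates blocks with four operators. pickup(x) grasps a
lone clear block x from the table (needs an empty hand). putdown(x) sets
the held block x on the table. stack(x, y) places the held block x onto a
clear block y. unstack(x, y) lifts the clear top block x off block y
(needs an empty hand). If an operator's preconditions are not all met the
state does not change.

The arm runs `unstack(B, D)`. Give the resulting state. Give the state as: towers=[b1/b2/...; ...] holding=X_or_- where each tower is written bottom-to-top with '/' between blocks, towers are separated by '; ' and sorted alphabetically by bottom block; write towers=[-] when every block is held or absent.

towers=[A/H/F/C; E/G/D] holding=B

before: towers=[A/H/F/C; E/G/D/B] holding=-
pre[unstack(B, D)]: on(B,D) ok, clear(B) ok, handempty ok
all met → apply unstack(B, D)
after:  towers=[A/H/F/C; E/G/D] holding=B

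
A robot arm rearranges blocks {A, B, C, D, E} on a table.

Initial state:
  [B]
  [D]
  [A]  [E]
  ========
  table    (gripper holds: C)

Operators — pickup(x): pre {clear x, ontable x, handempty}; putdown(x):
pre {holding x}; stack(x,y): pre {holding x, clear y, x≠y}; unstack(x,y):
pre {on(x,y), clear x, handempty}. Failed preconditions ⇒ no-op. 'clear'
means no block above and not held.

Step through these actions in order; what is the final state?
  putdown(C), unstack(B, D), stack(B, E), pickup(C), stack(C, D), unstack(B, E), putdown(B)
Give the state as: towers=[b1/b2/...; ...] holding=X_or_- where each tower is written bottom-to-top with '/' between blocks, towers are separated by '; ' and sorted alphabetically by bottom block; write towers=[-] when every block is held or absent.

step 1 (putdown(C)): towers=[A/D/B; C; E] holding=-
step 2 (unstack(B, D)): towers=[A/D; C; E] holding=B
step 3 (stack(B, E)): towers=[A/D; C; E/B] holding=-
step 4 (pickup(C)): towers=[A/D; E/B] holding=C
step 5 (stack(C, D)): towers=[A/D/C; E/B] holding=-
step 6 (unstack(B, E)): towers=[A/D/C; E] holding=B
step 7 (putdown(B)): towers=[A/D/C; B; E] holding=-

towers=[A/D/C; B; E] holding=-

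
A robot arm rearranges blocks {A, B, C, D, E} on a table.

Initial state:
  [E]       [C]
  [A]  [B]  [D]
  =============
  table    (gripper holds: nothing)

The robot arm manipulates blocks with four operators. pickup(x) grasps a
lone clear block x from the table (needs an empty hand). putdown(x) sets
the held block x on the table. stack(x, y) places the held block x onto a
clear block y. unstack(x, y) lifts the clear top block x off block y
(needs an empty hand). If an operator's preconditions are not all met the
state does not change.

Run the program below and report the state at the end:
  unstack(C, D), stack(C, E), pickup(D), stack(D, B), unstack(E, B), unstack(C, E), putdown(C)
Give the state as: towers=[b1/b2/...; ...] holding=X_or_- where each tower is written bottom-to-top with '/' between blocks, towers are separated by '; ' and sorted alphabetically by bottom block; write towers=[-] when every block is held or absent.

towers=[A/E; B/D; C] holding=-

step 1 (unstack(C, D)): towers=[A/E; B; D] holding=C
step 2 (stack(C, E)): towers=[A/E/C; B; D] holding=-
step 3 (pickup(D)): towers=[A/E/C; B] holding=D
step 4 (stack(D, B)): towers=[A/E/C; B/D] holding=-
step 5 (unstack(E, B)) [no-op]: towers=[A/E/C; B/D] holding=-
step 6 (unstack(C, E)): towers=[A/E; B/D] holding=C
step 7 (putdown(C)): towers=[A/E; B/D; C] holding=-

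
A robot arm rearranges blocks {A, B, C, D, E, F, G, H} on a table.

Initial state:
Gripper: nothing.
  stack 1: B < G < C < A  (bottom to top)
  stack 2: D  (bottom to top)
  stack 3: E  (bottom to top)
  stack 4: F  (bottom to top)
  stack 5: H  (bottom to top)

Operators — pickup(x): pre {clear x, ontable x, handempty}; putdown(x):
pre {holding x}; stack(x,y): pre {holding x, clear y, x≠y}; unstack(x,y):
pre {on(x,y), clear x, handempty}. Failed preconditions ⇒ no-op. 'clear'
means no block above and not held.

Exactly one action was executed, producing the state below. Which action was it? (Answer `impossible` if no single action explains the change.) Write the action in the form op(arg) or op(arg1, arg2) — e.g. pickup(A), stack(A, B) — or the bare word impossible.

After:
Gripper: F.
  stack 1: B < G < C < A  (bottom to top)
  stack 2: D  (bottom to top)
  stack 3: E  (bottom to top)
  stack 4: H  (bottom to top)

target: towers=[B/G/C/A; D; E; H] holding=F
     unstack(A, C) → towers=[B/G/C; D; E; F; H] holding=A
         pickup(E) → towers=[B/G/C/A; D; F; H] holding=E
         pickup(H) → towers=[B/G/C/A; D; E; F] holding=H
         pickup(F) → towers=[B/G/C/A; D; E; H] holding=F  ← match
         pickup(D) → towers=[B/G/C/A; E; F; H] holding=D

pickup(F)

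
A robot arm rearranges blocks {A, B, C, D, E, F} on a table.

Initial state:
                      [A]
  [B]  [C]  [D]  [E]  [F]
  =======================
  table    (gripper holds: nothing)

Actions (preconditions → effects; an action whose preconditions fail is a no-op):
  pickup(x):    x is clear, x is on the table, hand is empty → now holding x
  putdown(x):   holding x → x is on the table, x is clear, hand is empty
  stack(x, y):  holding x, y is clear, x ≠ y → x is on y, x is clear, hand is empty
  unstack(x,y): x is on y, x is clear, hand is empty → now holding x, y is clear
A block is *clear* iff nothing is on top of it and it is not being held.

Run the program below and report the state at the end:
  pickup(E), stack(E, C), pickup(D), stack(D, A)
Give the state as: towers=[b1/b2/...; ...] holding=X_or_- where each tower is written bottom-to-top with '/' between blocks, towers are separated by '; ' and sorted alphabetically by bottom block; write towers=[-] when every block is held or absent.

step 1 (pickup(E)): towers=[B; C; D; F/A] holding=E
step 2 (stack(E, C)): towers=[B; C/E; D; F/A] holding=-
step 3 (pickup(D)): towers=[B; C/E; F/A] holding=D
step 4 (stack(D, A)): towers=[B; C/E; F/A/D] holding=-

towers=[B; C/E; F/A/D] holding=-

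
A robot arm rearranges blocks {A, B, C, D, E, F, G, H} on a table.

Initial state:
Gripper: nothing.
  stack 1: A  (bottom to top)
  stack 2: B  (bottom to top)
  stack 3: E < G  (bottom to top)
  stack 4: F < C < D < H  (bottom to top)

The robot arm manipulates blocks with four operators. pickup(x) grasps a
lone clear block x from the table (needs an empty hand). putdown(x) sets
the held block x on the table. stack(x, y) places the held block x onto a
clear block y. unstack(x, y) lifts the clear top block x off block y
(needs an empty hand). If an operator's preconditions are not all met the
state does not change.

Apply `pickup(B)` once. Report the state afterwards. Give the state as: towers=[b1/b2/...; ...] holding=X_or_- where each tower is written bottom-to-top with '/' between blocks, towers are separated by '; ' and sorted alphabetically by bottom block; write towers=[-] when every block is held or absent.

before: towers=[A; B; E/G; F/C/D/H] holding=-
pre[pickup(B)]: clear(B) ok, ontable(B) ok, handempty ok
all met → apply pickup(B)
after:  towers=[A; E/G; F/C/D/H] holding=B

towers=[A; E/G; F/C/D/H] holding=B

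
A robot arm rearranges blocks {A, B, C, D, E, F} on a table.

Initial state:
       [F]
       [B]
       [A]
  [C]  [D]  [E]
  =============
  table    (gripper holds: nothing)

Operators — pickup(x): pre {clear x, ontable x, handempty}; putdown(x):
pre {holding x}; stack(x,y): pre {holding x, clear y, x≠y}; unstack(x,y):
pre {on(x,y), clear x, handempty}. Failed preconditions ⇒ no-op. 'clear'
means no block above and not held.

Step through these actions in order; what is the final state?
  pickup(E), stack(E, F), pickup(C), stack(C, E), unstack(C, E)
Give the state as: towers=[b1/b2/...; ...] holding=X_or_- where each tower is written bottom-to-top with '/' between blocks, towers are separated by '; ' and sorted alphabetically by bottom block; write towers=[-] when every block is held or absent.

step 1 (pickup(E)): towers=[C; D/A/B/F] holding=E
step 2 (stack(E, F)): towers=[C; D/A/B/F/E] holding=-
step 3 (pickup(C)): towers=[D/A/B/F/E] holding=C
step 4 (stack(C, E)): towers=[D/A/B/F/E/C] holding=-
step 5 (unstack(C, E)): towers=[D/A/B/F/E] holding=C

towers=[D/A/B/F/E] holding=C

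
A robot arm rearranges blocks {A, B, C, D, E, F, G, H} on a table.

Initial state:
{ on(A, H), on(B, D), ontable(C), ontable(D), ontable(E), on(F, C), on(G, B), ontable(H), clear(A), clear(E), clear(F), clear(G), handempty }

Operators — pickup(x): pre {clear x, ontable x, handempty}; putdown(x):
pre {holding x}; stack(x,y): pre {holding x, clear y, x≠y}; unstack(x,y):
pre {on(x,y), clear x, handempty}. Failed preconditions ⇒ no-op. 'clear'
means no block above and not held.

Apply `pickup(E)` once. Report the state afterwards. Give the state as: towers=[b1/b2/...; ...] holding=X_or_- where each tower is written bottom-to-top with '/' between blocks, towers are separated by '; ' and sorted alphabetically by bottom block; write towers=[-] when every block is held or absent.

towers=[C/F; D/B/G; H/A] holding=E

before: towers=[C/F; D/B/G; E; H/A] holding=-
pre[pickup(E)]: clear(E) yes, ontable(E) yes, handempty yes
all met → apply pickup(E)
after:  towers=[C/F; D/B/G; H/A] holding=E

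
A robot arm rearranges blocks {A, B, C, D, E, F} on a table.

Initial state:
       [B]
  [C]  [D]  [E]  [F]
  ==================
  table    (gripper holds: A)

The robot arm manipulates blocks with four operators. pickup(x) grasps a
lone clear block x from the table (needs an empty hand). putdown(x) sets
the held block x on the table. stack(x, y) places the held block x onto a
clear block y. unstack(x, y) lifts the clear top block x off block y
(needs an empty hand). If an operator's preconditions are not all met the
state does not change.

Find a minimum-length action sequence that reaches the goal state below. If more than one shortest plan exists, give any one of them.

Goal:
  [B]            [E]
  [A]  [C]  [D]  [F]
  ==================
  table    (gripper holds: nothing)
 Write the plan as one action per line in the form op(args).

putdown(A)
unstack(B, D)
stack(B, A)
pickup(E)
stack(E, F)

step 1 (putdown(A)): towers=[A; C; D/B; E; F] holding=-
step 2 (unstack(B, D)): towers=[A; C; D; E; F] holding=B
step 3 (stack(B, A)): towers=[A/B; C; D; E; F] holding=-
step 4 (pickup(E)): towers=[A/B; C; D; F] holding=E
step 5 (stack(E, F)): towers=[A/B; C; D; F/E] holding=-
goal check: towers=[A/B; C; D; F/E] holding=- — reached (length 5, optimal by BFS)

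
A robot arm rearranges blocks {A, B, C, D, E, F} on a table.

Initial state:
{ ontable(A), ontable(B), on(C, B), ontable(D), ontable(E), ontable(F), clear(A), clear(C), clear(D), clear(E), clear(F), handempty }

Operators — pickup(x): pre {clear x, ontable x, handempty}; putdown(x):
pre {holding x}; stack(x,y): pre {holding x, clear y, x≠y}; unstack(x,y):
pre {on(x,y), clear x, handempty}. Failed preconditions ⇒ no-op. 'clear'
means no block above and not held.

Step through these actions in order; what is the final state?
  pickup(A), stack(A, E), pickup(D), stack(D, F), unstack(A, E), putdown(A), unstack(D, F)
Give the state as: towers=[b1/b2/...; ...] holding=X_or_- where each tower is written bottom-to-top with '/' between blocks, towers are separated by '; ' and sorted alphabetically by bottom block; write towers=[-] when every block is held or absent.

towers=[A; B/C; E; F] holding=D

step 1 (pickup(A)): towers=[B/C; D; E; F] holding=A
step 2 (stack(A, E)): towers=[B/C; D; E/A; F] holding=-
step 3 (pickup(D)): towers=[B/C; E/A; F] holding=D
step 4 (stack(D, F)): towers=[B/C; E/A; F/D] holding=-
step 5 (unstack(A, E)): towers=[B/C; E; F/D] holding=A
step 6 (putdown(A)): towers=[A; B/C; E; F/D] holding=-
step 7 (unstack(D, F)): towers=[A; B/C; E; F] holding=D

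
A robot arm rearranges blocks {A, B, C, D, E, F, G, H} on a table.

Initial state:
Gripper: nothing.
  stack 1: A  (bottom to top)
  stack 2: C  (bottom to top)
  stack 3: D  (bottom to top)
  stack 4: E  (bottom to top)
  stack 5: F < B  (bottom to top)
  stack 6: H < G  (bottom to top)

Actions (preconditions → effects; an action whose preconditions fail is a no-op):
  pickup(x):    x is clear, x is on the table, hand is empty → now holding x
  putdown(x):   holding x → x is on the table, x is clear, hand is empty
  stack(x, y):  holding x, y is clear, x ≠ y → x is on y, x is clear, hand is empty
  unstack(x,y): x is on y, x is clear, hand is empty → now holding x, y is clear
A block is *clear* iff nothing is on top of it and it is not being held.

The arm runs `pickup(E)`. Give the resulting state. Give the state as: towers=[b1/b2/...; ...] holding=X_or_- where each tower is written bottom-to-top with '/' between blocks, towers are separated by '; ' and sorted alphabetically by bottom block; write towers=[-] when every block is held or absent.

towers=[A; C; D; F/B; H/G] holding=E

before: towers=[A; C; D; E; F/B; H/G] holding=-
pre[pickup(E)]: clear(E) ok, ontable(E) ok, handempty ok
all met → apply pickup(E)
after:  towers=[A; C; D; F/B; H/G] holding=E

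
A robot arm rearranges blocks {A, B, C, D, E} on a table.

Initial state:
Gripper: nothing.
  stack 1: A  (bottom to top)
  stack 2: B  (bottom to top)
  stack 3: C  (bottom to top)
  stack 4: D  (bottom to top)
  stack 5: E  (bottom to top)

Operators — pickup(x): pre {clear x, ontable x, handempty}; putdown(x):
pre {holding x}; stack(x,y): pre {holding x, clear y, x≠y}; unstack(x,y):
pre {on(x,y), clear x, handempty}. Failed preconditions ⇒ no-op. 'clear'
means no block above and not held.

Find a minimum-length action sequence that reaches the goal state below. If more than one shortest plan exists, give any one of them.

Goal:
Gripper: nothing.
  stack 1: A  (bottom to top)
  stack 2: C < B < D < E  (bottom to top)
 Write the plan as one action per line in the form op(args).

pickup(B)
stack(B, C)
pickup(D)
stack(D, B)
pickup(E)
stack(E, D)

step 1 (pickup(B)): towers=[A; C; D; E] holding=B
step 2 (stack(B, C)): towers=[A; C/B; D; E] holding=-
step 3 (pickup(D)): towers=[A; C/B; E] holding=D
step 4 (stack(D, B)): towers=[A; C/B/D; E] holding=-
step 5 (pickup(E)): towers=[A; C/B/D] holding=E
step 6 (stack(E, D)): towers=[A; C/B/D/E] holding=-
goal check: towers=[A; C/B/D/E] holding=- — reached (length 6, optimal by BFS)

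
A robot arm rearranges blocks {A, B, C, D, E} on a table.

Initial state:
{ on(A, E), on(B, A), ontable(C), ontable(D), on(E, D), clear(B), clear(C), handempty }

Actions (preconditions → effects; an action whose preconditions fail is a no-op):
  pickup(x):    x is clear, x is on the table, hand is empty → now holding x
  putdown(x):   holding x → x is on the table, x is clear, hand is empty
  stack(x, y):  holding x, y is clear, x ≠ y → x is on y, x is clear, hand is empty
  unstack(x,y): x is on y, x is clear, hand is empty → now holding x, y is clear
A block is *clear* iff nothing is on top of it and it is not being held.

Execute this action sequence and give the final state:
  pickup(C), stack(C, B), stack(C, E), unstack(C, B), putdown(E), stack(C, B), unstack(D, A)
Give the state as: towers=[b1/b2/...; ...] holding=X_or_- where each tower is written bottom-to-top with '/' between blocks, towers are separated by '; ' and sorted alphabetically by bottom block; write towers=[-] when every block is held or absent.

step 1 (pickup(C)): towers=[D/E/A/B] holding=C
step 2 (stack(C, B)): towers=[D/E/A/B/C] holding=-
step 3 (stack(C, E)) [no-op]: towers=[D/E/A/B/C] holding=-
step 4 (unstack(C, B)): towers=[D/E/A/B] holding=C
step 5 (putdown(E)) [no-op]: towers=[D/E/A/B] holding=C
step 6 (stack(C, B)): towers=[D/E/A/B/C] holding=-
step 7 (unstack(D, A)) [no-op]: towers=[D/E/A/B/C] holding=-

towers=[D/E/A/B/C] holding=-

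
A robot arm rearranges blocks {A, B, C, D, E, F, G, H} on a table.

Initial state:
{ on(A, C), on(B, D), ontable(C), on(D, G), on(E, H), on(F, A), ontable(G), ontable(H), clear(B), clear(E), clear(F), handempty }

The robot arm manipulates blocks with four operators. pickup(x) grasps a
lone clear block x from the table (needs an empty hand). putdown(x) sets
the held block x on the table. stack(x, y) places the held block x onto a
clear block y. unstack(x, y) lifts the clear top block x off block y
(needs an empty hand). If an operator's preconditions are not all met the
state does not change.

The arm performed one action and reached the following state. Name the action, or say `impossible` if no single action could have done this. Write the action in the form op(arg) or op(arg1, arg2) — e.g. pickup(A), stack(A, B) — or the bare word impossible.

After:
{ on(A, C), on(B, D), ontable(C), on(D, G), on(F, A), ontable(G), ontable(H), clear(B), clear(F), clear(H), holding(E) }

unstack(E, H)

target: towers=[C/A/F; G/D/B; H] holding=E
     unstack(E, H) → towers=[C/A/F; G/D/B; H] holding=E  ← match
     unstack(B, D) → towers=[C/A/F; G/D; H/E] holding=B
     unstack(F, A) → towers=[C/A; G/D/B; H/E] holding=F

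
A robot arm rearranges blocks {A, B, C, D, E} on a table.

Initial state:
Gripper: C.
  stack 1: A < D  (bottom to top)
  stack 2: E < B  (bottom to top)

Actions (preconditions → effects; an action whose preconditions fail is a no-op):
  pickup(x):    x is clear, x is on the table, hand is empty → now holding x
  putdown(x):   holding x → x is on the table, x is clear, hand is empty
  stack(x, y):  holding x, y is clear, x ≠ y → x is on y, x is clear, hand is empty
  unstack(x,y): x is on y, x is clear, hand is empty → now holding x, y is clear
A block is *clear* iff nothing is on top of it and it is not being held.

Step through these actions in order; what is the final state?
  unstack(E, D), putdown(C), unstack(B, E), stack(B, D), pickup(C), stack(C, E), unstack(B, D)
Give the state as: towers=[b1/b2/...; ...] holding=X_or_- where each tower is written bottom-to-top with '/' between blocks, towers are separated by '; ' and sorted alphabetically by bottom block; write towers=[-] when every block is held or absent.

towers=[A/D; E/C] holding=B

step 1 (unstack(E, D)) [no-op]: towers=[A/D; E/B] holding=C
step 2 (putdown(C)): towers=[A/D; C; E/B] holding=-
step 3 (unstack(B, E)): towers=[A/D; C; E] holding=B
step 4 (stack(B, D)): towers=[A/D/B; C; E] holding=-
step 5 (pickup(C)): towers=[A/D/B; E] holding=C
step 6 (stack(C, E)): towers=[A/D/B; E/C] holding=-
step 7 (unstack(B, D)): towers=[A/D; E/C] holding=B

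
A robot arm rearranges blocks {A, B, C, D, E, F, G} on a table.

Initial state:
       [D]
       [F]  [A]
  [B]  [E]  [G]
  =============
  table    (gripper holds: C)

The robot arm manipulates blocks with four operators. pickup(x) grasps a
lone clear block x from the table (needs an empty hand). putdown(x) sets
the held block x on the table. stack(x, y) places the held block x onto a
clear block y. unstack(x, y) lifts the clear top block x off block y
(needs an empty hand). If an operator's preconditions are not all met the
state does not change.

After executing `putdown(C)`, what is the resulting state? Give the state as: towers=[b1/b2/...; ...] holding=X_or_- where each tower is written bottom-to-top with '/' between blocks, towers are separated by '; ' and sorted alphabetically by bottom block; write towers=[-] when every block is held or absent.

towers=[B; C; E/F/D; G/A] holding=-

before: towers=[B; E/F/D; G/A] holding=C
pre[putdown(C)]: holding(C) ✓
all met → apply putdown(C)
after:  towers=[B; C; E/F/D; G/A] holding=-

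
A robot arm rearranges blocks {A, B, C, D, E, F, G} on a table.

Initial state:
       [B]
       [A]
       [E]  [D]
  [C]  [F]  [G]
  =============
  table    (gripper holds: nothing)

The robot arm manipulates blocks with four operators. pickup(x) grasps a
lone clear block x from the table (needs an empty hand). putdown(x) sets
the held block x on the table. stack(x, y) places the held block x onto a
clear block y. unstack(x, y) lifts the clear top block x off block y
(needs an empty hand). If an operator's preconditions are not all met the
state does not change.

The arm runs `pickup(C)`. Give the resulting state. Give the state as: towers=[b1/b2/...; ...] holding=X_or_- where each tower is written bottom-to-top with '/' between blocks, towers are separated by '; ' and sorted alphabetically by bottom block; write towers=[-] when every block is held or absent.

towers=[F/E/A/B; G/D] holding=C

before: towers=[C; F/E/A/B; G/D] holding=-
pre[pickup(C)]: clear(C) ✓, ontable(C) ✓, handempty ✓
all met → apply pickup(C)
after:  towers=[F/E/A/B; G/D] holding=C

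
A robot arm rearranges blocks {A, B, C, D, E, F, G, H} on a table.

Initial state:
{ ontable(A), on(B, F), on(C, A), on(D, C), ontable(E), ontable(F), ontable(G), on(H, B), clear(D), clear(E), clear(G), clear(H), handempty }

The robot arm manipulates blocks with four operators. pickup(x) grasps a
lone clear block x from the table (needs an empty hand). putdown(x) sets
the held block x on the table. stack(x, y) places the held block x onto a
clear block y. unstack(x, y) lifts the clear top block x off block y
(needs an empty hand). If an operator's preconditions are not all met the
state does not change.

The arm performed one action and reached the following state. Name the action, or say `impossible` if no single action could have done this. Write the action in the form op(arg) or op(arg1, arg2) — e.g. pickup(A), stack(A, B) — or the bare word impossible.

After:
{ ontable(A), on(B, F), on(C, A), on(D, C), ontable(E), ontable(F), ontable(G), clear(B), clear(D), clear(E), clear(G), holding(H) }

unstack(H, B)

target: towers=[A/C/D; E; F/B; G] holding=H
         pickup(G) → towers=[A/C/D; E; F/B/H] holding=G
         pickup(E) → towers=[A/C/D; F/B/H; G] holding=E
     unstack(H, B) → towers=[A/C/D; E; F/B; G] holding=H  ← match
     unstack(D, C) → towers=[A/C; E; F/B/H; G] holding=D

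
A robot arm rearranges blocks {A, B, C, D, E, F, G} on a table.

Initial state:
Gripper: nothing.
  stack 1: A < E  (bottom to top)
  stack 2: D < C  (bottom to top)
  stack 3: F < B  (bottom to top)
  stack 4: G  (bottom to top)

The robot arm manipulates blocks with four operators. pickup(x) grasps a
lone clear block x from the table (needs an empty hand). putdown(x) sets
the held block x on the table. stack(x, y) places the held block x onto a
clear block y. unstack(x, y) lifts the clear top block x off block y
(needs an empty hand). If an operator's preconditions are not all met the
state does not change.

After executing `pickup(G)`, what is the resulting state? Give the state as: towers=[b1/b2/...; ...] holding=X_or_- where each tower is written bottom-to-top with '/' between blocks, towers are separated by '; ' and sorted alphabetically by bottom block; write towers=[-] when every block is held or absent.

towers=[A/E; D/C; F/B] holding=G

before: towers=[A/E; D/C; F/B; G] holding=-
pre[pickup(G)]: clear(G) yes, ontable(G) yes, handempty yes
all met → apply pickup(G)
after:  towers=[A/E; D/C; F/B] holding=G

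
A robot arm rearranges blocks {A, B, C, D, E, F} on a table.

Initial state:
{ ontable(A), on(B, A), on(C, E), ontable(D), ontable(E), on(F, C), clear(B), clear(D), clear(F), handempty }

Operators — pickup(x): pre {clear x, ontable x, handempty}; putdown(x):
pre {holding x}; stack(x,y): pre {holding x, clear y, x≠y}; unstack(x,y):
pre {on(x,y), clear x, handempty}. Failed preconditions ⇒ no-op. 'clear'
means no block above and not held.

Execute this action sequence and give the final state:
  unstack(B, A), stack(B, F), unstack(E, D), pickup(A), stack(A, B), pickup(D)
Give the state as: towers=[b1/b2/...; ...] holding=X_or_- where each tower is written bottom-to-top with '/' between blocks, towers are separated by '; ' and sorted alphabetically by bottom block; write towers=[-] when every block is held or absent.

step 1 (unstack(B, A)): towers=[A; D; E/C/F] holding=B
step 2 (stack(B, F)): towers=[A; D; E/C/F/B] holding=-
step 3 (unstack(E, D)) [no-op]: towers=[A; D; E/C/F/B] holding=-
step 4 (pickup(A)): towers=[D; E/C/F/B] holding=A
step 5 (stack(A, B)): towers=[D; E/C/F/B/A] holding=-
step 6 (pickup(D)): towers=[E/C/F/B/A] holding=D

towers=[E/C/F/B/A] holding=D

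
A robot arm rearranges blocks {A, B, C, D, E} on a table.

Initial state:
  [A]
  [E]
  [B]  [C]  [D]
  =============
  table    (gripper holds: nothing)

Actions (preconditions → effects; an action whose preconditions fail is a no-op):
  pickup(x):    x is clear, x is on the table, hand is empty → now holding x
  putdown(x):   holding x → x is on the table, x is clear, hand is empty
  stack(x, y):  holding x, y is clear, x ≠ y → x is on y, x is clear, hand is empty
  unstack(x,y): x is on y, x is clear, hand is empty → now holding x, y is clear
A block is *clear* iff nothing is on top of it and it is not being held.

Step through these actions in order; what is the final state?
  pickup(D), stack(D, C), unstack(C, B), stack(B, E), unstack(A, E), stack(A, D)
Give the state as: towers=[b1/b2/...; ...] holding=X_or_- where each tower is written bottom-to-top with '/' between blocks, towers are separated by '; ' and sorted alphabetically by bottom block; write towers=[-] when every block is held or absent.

step 1 (pickup(D)): towers=[B/E/A; C] holding=D
step 2 (stack(D, C)): towers=[B/E/A; C/D] holding=-
step 3 (unstack(C, B)) [no-op]: towers=[B/E/A; C/D] holding=-
step 4 (stack(B, E)) [no-op]: towers=[B/E/A; C/D] holding=-
step 5 (unstack(A, E)): towers=[B/E; C/D] holding=A
step 6 (stack(A, D)): towers=[B/E; C/D/A] holding=-

towers=[B/E; C/D/A] holding=-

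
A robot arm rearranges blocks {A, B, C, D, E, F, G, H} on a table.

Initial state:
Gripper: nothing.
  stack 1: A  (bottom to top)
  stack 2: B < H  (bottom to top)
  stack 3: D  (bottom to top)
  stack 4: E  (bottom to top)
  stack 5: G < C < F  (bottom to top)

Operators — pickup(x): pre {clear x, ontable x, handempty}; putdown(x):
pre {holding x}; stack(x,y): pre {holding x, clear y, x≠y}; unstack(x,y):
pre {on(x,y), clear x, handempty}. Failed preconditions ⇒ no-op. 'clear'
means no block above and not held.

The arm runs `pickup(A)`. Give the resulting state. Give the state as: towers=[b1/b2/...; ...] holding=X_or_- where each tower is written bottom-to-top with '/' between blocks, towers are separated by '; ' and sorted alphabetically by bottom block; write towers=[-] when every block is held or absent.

before: towers=[A; B/H; D; E; G/C/F] holding=-
pre[pickup(A)]: clear(A) ✓, ontable(A) ✓, handempty ✓
all met → apply pickup(A)
after:  towers=[B/H; D; E; G/C/F] holding=A

towers=[B/H; D; E; G/C/F] holding=A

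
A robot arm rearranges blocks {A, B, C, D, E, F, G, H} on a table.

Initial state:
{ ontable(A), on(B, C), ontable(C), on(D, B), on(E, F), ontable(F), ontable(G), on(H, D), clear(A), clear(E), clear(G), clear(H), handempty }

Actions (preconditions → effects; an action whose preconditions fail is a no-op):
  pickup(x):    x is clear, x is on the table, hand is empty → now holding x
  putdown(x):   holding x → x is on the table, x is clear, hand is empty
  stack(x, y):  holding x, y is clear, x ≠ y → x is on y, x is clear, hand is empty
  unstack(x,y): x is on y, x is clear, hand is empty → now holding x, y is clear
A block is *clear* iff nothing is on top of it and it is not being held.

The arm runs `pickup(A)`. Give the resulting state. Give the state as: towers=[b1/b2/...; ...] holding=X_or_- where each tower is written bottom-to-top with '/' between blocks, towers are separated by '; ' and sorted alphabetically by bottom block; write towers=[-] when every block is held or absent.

towers=[C/B/D/H; F/E; G] holding=A

before: towers=[A; C/B/D/H; F/E; G] holding=-
pre[pickup(A)]: clear(A) yes, ontable(A) yes, handempty yes
all met → apply pickup(A)
after:  towers=[C/B/D/H; F/E; G] holding=A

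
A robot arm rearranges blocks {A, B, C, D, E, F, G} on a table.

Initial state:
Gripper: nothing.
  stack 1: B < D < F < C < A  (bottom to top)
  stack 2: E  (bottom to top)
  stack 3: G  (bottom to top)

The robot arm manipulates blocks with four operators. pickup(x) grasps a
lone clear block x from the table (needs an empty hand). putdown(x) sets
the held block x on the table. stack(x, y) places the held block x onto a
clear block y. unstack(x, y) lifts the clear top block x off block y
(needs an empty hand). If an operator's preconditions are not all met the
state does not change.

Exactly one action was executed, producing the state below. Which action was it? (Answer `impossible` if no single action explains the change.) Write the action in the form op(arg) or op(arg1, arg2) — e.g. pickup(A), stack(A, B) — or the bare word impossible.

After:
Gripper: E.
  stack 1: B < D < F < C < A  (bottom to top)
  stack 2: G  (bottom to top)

pickup(E)

target: towers=[B/D/F/C/A; G] holding=E
         pickup(G) → towers=[B/D/F/C/A; E] holding=G
     unstack(A, C) → towers=[B/D/F/C; E; G] holding=A
         pickup(E) → towers=[B/D/F/C/A; G] holding=E  ← match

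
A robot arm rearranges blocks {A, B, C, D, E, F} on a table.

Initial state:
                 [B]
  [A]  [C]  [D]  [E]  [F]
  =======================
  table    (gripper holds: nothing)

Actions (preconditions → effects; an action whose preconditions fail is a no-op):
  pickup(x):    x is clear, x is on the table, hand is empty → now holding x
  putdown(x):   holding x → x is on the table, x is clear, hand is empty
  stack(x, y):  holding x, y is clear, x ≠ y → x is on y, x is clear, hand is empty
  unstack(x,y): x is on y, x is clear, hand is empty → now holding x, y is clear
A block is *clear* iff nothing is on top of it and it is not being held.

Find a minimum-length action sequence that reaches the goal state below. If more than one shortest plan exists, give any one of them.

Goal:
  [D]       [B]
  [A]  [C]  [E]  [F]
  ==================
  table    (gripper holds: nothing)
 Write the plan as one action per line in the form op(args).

pickup(D)
stack(D, A)

step 1 (pickup(D)): towers=[A; C; E/B; F] holding=D
step 2 (stack(D, A)): towers=[A/D; C; E/B; F] holding=-
goal check: towers=[A/D; C; E/B; F] holding=- — reached (length 2, optimal by BFS)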